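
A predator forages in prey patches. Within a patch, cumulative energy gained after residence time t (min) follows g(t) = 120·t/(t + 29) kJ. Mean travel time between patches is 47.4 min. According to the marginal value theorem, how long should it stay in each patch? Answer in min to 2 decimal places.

37.08 min

By the marginal value theorem, leave when the instantaneous gain rate g'(t) equals the habitat-wide average g(t)/(T + t).
g'(t) = 120·29/(t + 29)². Setting 120·29/(t+29)² = 120t/[(t+29)(47.4+t)] gives 29(47.4+t) = t(t+29), so t² = 29×47.4 = 1375.
t* = √1375 = 37.08 min.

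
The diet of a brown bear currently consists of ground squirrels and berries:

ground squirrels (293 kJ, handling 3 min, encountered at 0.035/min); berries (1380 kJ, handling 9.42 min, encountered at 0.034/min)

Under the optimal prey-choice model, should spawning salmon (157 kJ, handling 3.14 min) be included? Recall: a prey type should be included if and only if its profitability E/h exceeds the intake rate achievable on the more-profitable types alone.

Intake rate on the current diet: R = (0.035×293 + 0.034×1380) / (1 + 0.035×3 + 0.034×9.42) = 57.18/1.425 = 40.11 kJ/min.
Profitability of spawning salmon: 157/3.14 = 50 kJ/min.
Since 50 > R, including spawning salmon increases the long-run rate.

Yes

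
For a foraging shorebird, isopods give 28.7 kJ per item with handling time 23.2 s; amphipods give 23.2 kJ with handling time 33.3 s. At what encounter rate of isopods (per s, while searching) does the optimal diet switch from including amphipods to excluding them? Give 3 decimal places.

0.056 per s

The zero-one rule: include amphipods iff E₂/h₂ > λE₁/(1+λh₁). Equality gives the switch point.
λE₁h₂ = E₂ + λE₂h₁ ⇒ λ = E₂/(E₁h₂ − E₂h₁) = 23.2/(955.7 − 538.2) = 0.05557 per s.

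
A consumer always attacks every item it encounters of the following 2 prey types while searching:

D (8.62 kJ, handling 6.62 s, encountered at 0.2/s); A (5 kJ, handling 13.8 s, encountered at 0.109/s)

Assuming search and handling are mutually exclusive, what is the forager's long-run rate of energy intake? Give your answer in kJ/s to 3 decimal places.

R = Σλ_iE_i / (1 + Σλ_ih_i)
Numerator: 0.2×8.62 + 0.109×5 = 2.269
Denominator: 1 + 0.2×6.62 + 0.109×13.8 = 3.828
R = 2.269/3.828 = 0.5927 kJ/s

0.593 kJ/s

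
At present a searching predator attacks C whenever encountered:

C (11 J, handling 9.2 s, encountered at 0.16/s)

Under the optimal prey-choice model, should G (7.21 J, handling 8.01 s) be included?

Yes

Intake rate on the current diet: R = (0.16×11) / (1 + 0.16×9.2) = 1.76/2.472 = 0.712 J/s.
Profitability of G: 7.21/8.01 = 0.9001 J/s.
0.9001 > 0.712, so adding G raises the average — include it.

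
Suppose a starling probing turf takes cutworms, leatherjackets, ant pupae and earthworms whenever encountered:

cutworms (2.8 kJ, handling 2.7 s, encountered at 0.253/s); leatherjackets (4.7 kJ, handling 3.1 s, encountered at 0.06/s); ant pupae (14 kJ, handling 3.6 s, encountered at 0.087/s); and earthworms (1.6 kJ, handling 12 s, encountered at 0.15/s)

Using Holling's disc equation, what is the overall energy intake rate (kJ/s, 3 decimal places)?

R = (0.253×2.8 + 0.06×4.7 + 0.087×14 + 0.15×1.6) / (1 + 0.253×2.7 + 0.06×3.1 + 0.087×3.6 + 0.15×12) = 2.448/3.982 = 0.6148 kJ/s.

0.615 kJ/s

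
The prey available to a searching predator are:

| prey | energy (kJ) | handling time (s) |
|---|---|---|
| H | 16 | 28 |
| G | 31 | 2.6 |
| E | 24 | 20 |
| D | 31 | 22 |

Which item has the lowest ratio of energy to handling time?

Profitability E/h (kJ/s): H = 16/28 = 0.571, G = 31/2.6 = 11.9, E = 24/20 = 1.2, D = 31/22 = 1.41.
Ranked: G > D > E > H.

H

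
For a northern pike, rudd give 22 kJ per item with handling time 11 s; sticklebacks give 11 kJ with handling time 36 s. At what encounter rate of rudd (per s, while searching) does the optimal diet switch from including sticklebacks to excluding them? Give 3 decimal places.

0.016 per s

The zero-one rule: include sticklebacks iff E₂/h₂ > λE₁/(1+λh₁). Equality gives the switch point.
λE₁h₂ = E₂ + λE₂h₁ ⇒ λ = E₂/(E₁h₂ − E₂h₁) = 11/(792 − 121) = 0.01639 per s.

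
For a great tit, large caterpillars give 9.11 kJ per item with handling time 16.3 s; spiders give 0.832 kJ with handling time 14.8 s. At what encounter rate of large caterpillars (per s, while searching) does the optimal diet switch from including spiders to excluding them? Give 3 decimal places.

The zero-one rule: include spiders iff E₂/h₂ > λE₁/(1+λh₁). Equality gives the switch point.
λE₁h₂ = E₂ + λE₂h₁ ⇒ λ = E₂/(E₁h₂ − E₂h₁) = 0.832/(134.8 − 13.56) = 0.006861 per s.

0.007 per s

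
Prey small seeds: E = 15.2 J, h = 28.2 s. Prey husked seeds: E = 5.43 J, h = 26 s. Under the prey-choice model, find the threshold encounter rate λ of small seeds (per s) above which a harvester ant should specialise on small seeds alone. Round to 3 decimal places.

0.022 per s

Drop husked seeds once their profitability E₂/h₂ falls below the rate achievable on small seeds alone: E₂/h₂ = λE₁/(1 + λh₁).
Solve for λ: λE₁h₂ = E₂(1 + λh₁) → λ(E₁h₂ − E₂h₁) = E₂ → λ = E₂/(E₁h₂ − E₂h₁).
λ = 5.43/(15.2×26 − 5.43×28.2) = 5.43/242.1 = 0.02243 per s.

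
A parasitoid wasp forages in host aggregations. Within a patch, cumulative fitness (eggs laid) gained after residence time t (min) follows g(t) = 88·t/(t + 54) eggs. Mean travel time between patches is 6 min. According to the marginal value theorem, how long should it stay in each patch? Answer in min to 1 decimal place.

18.0 min

Optimal t* satisfies g'(t*) = g(t*)/(T + t*).
g'(t) = 88·54/(t + 54)². Setting 88·54/(t+54)² = 88t/[(t+54)(6+t)] gives 54(6+t) = t(t+54), so t² = 54×6 = 324.
t* = √324 = 18 min.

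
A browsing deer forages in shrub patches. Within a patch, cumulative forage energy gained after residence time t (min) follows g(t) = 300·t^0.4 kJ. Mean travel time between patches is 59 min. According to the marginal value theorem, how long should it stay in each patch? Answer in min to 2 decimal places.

Optimal t* satisfies g'(t*) = g(t*)/(T + t*).
g'(t) = 0.4·300·t^-0.6. Setting 0.4·300·t^-0.6 = 300·t^0.4/(59+t) gives 0.4(59+t) = t, so 0.60·t = 0.4×59.
t* = 0.4×59/0.60 = 39.33 min.

39.33 min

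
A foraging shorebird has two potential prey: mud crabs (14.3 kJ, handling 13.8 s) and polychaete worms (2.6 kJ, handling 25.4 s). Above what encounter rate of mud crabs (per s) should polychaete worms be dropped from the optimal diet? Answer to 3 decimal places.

0.008 per s

At the threshold, the rate on mud crabs alone equals the profitability of polychaete worms: λ·14.3/(1 + λ·13.8) = 2.6/25.4 = 0.1024.
Rearranging, λ(14.3 − 0.1024×13.8) = 0.1024, so λ = 0.1024/12.89 = 0.007943 per s.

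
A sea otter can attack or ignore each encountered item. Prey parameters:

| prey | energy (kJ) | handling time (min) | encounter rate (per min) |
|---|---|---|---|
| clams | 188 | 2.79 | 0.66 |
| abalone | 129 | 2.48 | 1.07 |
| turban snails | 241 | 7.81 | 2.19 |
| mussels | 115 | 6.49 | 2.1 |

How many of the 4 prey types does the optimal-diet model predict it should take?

Profitabilities (E/h, kJ/min): clams 67.4, abalone 52, turban snails 30.9, mussels 17.7. Add prey in this order while the next type's profitability exceeds the intake rate on those already taken.
Rate on top 1: 43.67. abalone: 52 > 43.67 → include.
Rate on top 2: 47.7. turban snails: 30.9 < 47.7 → exclude; stop.
Optimal diet: clams, abalone — 2 of 4 types.

2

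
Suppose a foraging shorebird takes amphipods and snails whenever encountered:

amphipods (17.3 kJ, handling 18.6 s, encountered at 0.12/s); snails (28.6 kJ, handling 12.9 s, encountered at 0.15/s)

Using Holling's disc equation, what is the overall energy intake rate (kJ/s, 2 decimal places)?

1.23 kJ/s

R = Σλ_iE_i / (1 + Σλ_ih_i)
Numerator: 0.12×17.3 + 0.15×28.6 = 6.366
Denominator: 1 + 0.12×18.6 + 0.15×12.9 = 5.167
R = 6.366/5.167 = 1.232 kJ/s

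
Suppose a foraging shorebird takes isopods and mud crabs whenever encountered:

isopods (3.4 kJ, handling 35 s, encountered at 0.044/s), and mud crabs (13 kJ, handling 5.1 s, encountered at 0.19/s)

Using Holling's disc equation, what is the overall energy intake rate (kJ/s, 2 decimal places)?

R = Σλ_iE_i / (1 + Σλ_ih_i)
Numerator: 0.044×3.4 + 0.19×13 = 2.62
Denominator: 1 + 0.044×35 + 0.19×5.1 = 3.509
R = 2.62/3.509 = 0.7465 kJ/s

0.75 kJ/s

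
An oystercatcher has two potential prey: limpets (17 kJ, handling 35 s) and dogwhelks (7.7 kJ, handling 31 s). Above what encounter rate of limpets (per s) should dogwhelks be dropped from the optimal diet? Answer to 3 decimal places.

The zero-one rule: include dogwhelks iff E₂/h₂ > λE₁/(1+λh₁). Equality gives the switch point.
λE₁h₂ = E₂ + λE₂h₁ ⇒ λ = E₂/(E₁h₂ − E₂h₁) = 7.7/(527 − 269.5) = 0.0299 per s.

0.030 per s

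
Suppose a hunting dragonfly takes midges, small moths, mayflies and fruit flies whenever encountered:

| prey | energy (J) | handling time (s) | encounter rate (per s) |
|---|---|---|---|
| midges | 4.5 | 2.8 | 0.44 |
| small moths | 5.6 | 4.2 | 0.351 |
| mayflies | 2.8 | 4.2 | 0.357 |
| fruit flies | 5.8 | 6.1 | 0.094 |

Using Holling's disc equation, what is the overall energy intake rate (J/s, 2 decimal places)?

0.95 J/s

R = (0.44×4.5 + 0.351×5.6 + 0.357×2.8 + 0.094×5.8) / (1 + 0.44×2.8 + 0.351×4.2 + 0.357×4.2 + 0.094×6.1) = 5.49/5.779 = 0.9501 J/s.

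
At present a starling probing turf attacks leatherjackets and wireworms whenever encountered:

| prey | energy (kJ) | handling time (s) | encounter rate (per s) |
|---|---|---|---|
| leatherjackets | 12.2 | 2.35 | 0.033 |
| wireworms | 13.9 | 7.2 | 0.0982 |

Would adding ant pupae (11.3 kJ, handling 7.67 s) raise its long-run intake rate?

Yes

On leatherjackets and wireworms alone, R = ΣλE/(1+Σλh) = 1.768/1.785 = 0.9905 kJ/s.
Profitability of ant pupae: 11.3/7.67 = 1.473 kJ/s.
1.473 > 0.9905, so adding ant pupae raises the average — include it.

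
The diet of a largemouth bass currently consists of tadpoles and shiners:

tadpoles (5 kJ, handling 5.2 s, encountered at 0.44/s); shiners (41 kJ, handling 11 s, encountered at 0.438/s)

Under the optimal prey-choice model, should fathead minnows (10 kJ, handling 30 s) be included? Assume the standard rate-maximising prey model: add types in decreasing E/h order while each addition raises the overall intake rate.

On tadpoles and shiners alone, R = ΣλE/(1+Σλh) = 20.16/8.106 = 2.487 kJ/s.
Profitability of fathead minnows: 10/30 = 0.3333 kJ/s.
Since 0.3333 < R, time spent handling fathead minnows is better spent searching.

No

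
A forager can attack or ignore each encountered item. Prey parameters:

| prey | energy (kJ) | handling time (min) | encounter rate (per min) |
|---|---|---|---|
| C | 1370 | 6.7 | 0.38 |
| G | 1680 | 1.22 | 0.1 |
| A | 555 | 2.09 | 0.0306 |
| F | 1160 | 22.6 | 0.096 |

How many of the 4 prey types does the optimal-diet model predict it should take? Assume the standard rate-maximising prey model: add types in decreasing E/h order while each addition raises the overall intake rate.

Profitabilities (E/h, kJ/min): G 1.38e+03, A 266, C 204, F 51.3. Add prey in this order while the next type's profitability exceeds the intake rate on those already taken.
Rate on top 1: 149.7. A: 266 > 149.7 → include.
Rate on top 2: 156. C: 204 > 156 → include.
Rate on top 3: 189.1. F: 51.3 < 189.1 → exclude; stop.
Optimal diet: G, A, C — 3 of 4 types.

3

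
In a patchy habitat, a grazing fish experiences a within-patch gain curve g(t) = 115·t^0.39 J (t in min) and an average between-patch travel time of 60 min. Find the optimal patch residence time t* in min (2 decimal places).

38.36 min

Optimal t* satisfies g'(t*) = g(t*)/(T + t*).
g'(t) = 0.39·115·t^-0.61. Setting 0.39·115·t^-0.61 = 115·t^0.39/(60+t) gives 0.39(60+t) = t, so 0.61·t = 0.39×60.
t* = 0.39×60/0.61 = 38.36 min.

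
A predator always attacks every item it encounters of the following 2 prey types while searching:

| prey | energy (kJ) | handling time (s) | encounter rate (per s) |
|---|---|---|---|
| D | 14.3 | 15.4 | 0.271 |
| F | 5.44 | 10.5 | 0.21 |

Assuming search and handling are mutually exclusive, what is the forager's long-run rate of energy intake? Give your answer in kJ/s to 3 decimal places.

R = (0.271×14.3 + 0.21×5.44) / (1 + 0.271×15.4 + 0.21×10.5) = 5.018/7.378 = 0.6801 kJ/s.

0.680 kJ/s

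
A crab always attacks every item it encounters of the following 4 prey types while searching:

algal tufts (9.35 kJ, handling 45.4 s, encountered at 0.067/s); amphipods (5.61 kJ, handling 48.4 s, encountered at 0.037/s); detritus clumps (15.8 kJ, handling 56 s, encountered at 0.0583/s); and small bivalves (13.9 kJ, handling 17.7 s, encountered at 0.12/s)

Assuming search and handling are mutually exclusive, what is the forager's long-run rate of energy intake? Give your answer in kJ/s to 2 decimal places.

R = (0.067×9.35 + 0.037×5.61 + 0.0583×15.8 + 0.12×13.9) / (1 + 0.067×45.4 + 0.037×48.4 + 0.0583×56 + 0.12×17.7) = 3.423/11.22 = 0.3051 kJ/s.

0.31 kJ/s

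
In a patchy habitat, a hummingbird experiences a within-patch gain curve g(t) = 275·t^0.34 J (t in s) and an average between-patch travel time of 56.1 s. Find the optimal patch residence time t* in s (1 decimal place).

28.9 s

Maximise g(t)/(T+t): set derivative to zero → g'(t)(T+t) = g(t).
g'(t) = 0.34·275·t^-0.66. Setting 0.34·275·t^-0.66 = 275·t^0.34/(56.1+t) gives 0.34(56.1+t) = t, so 0.66·t = 0.34×56.1.
t* = 0.34×56.1/0.66 = 28.9 s.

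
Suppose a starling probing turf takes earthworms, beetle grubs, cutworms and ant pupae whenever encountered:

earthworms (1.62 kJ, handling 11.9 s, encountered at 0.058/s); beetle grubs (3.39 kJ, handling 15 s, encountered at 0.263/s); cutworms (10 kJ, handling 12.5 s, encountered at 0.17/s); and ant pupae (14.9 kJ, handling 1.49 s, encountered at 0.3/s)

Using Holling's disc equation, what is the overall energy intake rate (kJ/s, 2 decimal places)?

R = (0.058×1.62 + 0.263×3.39 + 0.17×10 + 0.3×14.9) / (1 + 0.058×11.9 + 0.263×15 + 0.17×12.5 + 0.3×1.49) = 7.156/8.207 = 0.8719 kJ/s.

0.87 kJ/s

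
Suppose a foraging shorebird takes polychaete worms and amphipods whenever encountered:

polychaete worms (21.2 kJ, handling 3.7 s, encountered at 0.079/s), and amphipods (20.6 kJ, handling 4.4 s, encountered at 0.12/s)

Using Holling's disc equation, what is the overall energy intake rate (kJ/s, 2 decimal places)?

R = Σλ_iE_i / (1 + Σλ_ih_i)
Numerator: 0.079×21.2 + 0.12×20.6 = 4.147
Denominator: 1 + 0.079×3.7 + 0.12×4.4 = 1.82
R = 4.147/1.82 = 2.278 kJ/s

2.28 kJ/s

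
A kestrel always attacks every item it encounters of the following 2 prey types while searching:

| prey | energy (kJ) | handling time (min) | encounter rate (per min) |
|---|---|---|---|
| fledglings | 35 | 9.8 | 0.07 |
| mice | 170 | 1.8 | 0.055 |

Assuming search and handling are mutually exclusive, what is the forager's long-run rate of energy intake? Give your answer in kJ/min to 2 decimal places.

R = Σλ_iE_i / (1 + Σλ_ih_i)
Numerator: 0.07×35 + 0.055×170 = 11.8
Denominator: 1 + 0.07×9.8 + 0.055×1.8 = 1.785
R = 11.8/1.785 = 6.611 kJ/min

6.61 kJ/min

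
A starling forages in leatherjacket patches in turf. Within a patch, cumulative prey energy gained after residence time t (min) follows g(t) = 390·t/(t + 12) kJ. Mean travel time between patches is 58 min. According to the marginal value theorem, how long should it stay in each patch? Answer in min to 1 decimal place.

26.4 min

By the marginal value theorem, leave when the instantaneous gain rate g'(t) equals the habitat-wide average g(t)/(T + t).
g'(t) = 390·12/(t + 12)². Setting 390·12/(t+12)² = 390t/[(t+12)(58+t)] gives 12(58+t) = t(t+12), so t² = 12×58 = 696.
t* = √696 = 26.38 min.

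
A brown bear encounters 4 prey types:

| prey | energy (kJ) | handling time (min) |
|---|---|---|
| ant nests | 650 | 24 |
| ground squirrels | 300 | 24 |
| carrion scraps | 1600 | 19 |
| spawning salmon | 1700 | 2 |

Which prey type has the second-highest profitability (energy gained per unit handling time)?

carrion scraps

In descending order of E/h:
spawning salmon: 1700/2 = 850 kJ/min
carrion scraps: 1600/19 = 84.2 kJ/min
ant nests: 650/24 = 27.1 kJ/min
ground squirrels: 300/24 = 12.5 kJ/min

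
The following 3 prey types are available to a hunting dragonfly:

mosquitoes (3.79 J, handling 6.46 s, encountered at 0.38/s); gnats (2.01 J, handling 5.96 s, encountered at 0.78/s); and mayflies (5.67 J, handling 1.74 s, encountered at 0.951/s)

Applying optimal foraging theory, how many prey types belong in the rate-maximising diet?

1

E/h in descending order: mayflies 3.26, mosquitoes 0.587, gnats 0.337 J/s. The optimal diet is the largest prefix of this list for which every included type satisfies E_i/h_i > R on the types above it.
Rate on top 1: 2.031. mosquitoes: 0.587 < 2.031 → exclude; stop.
Optimal diet: mayflies — 1 of 3 types.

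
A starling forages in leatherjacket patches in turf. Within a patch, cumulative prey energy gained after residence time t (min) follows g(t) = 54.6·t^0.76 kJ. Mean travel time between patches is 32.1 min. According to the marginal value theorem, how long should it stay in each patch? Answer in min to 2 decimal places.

Optimal t* satisfies g'(t*) = g(t*)/(T + t*).
g'(t) = 0.76·54.6·t^-0.24. Setting 0.76·54.6·t^-0.24 = 54.6·t^0.76/(32.1+t) gives 0.76(32.1+t) = t, so 0.24·t = 0.76×32.1.
t* = 0.76×32.1/0.24 = 101.7 min.

101.65 min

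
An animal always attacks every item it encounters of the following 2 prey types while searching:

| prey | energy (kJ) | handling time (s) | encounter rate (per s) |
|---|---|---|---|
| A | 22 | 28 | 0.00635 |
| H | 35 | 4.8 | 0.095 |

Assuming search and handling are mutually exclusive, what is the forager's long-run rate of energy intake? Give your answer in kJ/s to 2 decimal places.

2.12 kJ/s

Energy encountered per unit search time: 0.00635×22 + 0.095×35 = 3.465 kJ/s.
Handling time per unit search time: 0.00635×28 + 0.095×4.8 = 0.6338.
Rate = 3.465/(1 + 0.6338) = 2.121 kJ/s.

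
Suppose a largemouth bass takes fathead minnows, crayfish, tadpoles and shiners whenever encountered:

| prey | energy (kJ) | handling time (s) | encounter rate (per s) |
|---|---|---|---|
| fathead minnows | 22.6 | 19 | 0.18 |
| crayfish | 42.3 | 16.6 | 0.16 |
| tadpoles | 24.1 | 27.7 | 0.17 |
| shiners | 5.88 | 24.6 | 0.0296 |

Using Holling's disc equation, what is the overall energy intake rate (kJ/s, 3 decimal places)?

Energy encountered per unit search time: 0.18×22.6 + 0.16×42.3 + 0.17×24.1 + 0.0296×5.88 = 15.11 kJ/s.
Handling time per unit search time: 0.18×19 + 0.16×16.6 + 0.17×27.7 + 0.0296×24.6 = 11.51.
Rate = 15.11/(1 + 11.51) = 1.207 kJ/s.

1.207 kJ/s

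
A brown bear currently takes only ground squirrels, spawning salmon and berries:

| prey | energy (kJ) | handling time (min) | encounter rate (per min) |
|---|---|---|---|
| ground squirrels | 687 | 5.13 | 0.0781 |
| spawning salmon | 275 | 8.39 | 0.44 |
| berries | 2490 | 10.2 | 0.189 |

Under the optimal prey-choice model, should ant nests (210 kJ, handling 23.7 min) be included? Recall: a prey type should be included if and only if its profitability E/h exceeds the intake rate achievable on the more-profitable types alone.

No

Current rate: (0.0781×687 + 0.44×275 + 0.189×2490)/(1 + 0.0781×5.13 + 0.44×8.39 + 0.189×10.2) = 91.92 kJ/min.
Profitability of ant nests: 210/23.7 = 8.861 kJ/min.
Since 8.861 < R, time spent handling ant nests is better spent searching.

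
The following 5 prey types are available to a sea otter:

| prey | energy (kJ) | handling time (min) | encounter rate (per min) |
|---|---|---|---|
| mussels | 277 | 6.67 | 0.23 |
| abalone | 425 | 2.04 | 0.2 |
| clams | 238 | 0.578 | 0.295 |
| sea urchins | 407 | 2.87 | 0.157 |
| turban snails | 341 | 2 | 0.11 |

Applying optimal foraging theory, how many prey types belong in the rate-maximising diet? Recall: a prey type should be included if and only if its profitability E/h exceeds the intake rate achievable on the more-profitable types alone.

Rank by E/h (kJ/min): clams 412, abalone 208, turban snails 170, sea urchins 142, mussels 41.5. Include each in turn until the next type's E/h falls below the running intake rate.
Rate on top 1: 59.98. abalone: 208 > 59.98 → include.
Rate on top 2: 98.33. turban snails: 170 > 98.33 → include.
Rate on top 3: 107.2. sea urchins: 142 > 107.2 → include.
Rate on top 4: 114.1. mussels: 41.5 < 114.1 → exclude; stop.
Optimal diet: clams, abalone, turban snails, sea urchins — 4 of 5 types.

4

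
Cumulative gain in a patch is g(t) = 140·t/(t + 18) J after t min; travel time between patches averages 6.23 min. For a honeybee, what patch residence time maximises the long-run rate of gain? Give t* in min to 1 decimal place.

Optimal t* satisfies g'(t*) = g(t*)/(T + t*).
g'(t) = 140·18/(t + 18)². Setting 140·18/(t+18)² = 140t/[(t+18)(6.23+t)] gives 18(6.23+t) = t(t+18), so t² = 18×6.23 = 112.1.
t* = √112.1 = 10.59 min.

10.6 min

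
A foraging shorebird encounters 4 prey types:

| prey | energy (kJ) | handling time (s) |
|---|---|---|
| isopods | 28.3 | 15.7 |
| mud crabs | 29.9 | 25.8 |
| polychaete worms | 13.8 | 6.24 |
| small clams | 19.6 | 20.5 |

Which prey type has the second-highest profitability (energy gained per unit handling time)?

Profitability E/h (kJ/s): isopods = 28.3/15.7 = 1.8, mud crabs = 29.9/25.8 = 1.16, polychaete worms = 13.8/6.24 = 2.21, small clams = 19.6/20.5 = 0.956.
Ranked: polychaete worms > isopods > mud crabs > small clams.

isopods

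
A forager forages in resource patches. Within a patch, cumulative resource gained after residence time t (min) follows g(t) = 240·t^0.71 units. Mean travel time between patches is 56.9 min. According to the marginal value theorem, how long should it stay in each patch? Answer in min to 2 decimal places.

139.31 min

By the marginal value theorem, leave when the instantaneous gain rate g'(t) equals the habitat-wide average g(t)/(T + t).
g'(t) = 0.71·240·t^-0.29. Setting 0.71·240·t^-0.29 = 240·t^0.71/(56.9+t) gives 0.71(56.9+t) = t, so 0.29·t = 0.71×56.9.
t* = 0.71×56.9/0.29 = 139.3 min.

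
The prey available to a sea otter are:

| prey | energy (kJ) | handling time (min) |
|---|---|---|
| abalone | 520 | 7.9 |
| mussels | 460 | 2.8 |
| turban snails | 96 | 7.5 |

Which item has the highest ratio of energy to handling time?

mussels

Profitability E/h (kJ/min): abalone = 520/7.9 = 65.8, mussels = 460/2.8 = 164, turban snails = 96/7.5 = 12.8.
Ranked: mussels > abalone > turban snails.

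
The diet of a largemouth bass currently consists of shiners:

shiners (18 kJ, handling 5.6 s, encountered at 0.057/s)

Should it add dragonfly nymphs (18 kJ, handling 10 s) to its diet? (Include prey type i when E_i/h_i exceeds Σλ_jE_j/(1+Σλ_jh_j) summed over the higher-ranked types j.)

Current rate: (0.057×18)/(1 + 0.057×5.6) = 0.7777 kJ/s.
Profitability of dragonfly nymphs: 18/10 = 1.8 kJ/s.
Since 1.8 > R, including dragonfly nymphs increases the long-run rate.

Yes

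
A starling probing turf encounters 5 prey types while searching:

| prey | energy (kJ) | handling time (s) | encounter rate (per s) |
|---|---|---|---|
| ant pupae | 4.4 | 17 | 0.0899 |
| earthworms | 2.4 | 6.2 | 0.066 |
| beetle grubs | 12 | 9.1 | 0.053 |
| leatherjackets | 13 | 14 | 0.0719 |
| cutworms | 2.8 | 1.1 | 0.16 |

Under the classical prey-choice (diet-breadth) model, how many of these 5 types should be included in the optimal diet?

3

E/h in descending order: cutworms 2.55, beetle grubs 1.32, leatherjackets 0.929, earthworms 0.387, ant pupae 0.259 kJ/s. The optimal diet is the largest prefix of this list for which every included type satisfies E_i/h_i > R on the types above it.
Rate on top 1: 0.381. beetle grubs: 1.32 > 0.381 → include.
Rate on top 2: 0.6537. leatherjackets: 0.929 > 0.6537 → include.
Rate on top 3: 0.7575. earthworms: 0.387 < 0.7575 → exclude; stop.
Optimal diet: cutworms, beetle grubs, leatherjackets — 3 of 5 types.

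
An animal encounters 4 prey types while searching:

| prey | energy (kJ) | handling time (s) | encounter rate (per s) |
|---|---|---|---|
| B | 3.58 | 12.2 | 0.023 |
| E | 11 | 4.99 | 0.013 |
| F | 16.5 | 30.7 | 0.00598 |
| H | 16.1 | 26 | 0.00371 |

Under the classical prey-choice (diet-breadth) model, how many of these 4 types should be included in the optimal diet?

Profitabilities (E/h, kJ/s): E 2.2, H 0.619, F 0.537, B 0.293. Add prey in this order while the next type's profitability exceeds the intake rate on those already taken.
Rate on top 1: 0.1343. H: 0.619 > 0.1343 → include.
Rate on top 2: 0.1746. F: 0.537 > 0.1746 → include.
Rate on top 3: 0.2241. B: 0.293 > 0.2241 → include.
Optimal diet: E, H, F, B — 4 of 4 types.

4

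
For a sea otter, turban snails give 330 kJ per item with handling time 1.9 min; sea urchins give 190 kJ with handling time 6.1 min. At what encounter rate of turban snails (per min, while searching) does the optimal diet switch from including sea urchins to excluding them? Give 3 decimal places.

0.115 per min

The zero-one rule: include sea urchins iff E₂/h₂ > λE₁/(1+λh₁). Equality gives the switch point.
λE₁h₂ = E₂ + λE₂h₁ ⇒ λ = E₂/(E₁h₂ − E₂h₁) = 190/(2013 − 361) = 0.115 per min.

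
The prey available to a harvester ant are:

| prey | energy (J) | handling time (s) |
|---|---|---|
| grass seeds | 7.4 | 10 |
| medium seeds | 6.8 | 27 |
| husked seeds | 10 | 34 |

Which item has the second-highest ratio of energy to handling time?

Profitability E/h (J/s): grass seeds = 7.4/10 = 0.74, medium seeds = 6.8/27 = 0.252, husked seeds = 10/34 = 0.294.
Ranked: grass seeds > husked seeds > medium seeds.

husked seeds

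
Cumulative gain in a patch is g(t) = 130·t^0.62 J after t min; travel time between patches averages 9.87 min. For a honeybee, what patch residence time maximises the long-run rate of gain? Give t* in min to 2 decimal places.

Maximise g(t)/(T+t): set derivative to zero → g'(t)(T+t) = g(t).
g'(t) = 0.62·130·t^-0.38. Setting 0.62·130·t^-0.38 = 130·t^0.62/(9.87+t) gives 0.62(9.87+t) = t, so 0.38·t = 0.62×9.87.
t* = 0.62×9.87/0.38 = 16.1 min.

16.10 min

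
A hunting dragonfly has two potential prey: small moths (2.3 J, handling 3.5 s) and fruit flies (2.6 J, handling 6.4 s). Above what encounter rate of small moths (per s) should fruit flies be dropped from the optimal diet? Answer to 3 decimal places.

The zero-one rule: include fruit flies iff E₂/h₂ > λE₁/(1+λh₁). Equality gives the switch point.
λE₁h₂ = E₂ + λE₂h₁ ⇒ λ = E₂/(E₁h₂ − E₂h₁) = 2.6/(14.72 − 9.1) = 0.4626 per s.

0.463 per s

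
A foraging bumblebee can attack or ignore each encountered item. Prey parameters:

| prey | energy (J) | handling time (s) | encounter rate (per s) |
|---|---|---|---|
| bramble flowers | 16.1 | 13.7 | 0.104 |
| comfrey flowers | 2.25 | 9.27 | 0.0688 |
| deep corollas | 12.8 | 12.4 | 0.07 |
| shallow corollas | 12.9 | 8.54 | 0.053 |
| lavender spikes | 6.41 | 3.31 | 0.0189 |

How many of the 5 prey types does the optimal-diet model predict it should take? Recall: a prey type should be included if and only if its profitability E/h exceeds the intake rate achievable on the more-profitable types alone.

4

Rank by E/h (J/s): lavender spikes 1.94, shallow corollas 1.51, bramble flowers 1.18, deep corollas 1.03, comfrey flowers 0.243. Include each in turn until the next type's E/h falls below the running intake rate.
Rate on top 1: 0.114. shallow corollas: 1.51 > 0.114 → include.
Rate on top 2: 0.5312. bramble flowers: 1.18 > 0.5312 → include.
Rate on top 3: 0.8433. deep corollas: 1.03 > 0.8433 → include.
Rate on top 4: 0.8864. comfrey flowers: 0.243 < 0.8864 → exclude; stop.
Optimal diet: lavender spikes, shallow corollas, bramble flowers, deep corollas — 4 of 5 types.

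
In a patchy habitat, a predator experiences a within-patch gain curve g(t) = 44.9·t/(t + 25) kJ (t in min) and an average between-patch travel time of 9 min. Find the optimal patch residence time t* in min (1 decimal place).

Maximise g(t)/(T+t): set derivative to zero → g'(t)(T+t) = g(t).
g'(t) = 44.9·25/(t + 25)². Setting 44.9·25/(t+25)² = 44.9t/[(t+25)(9+t)] gives 25(9+t) = t(t+25), so t² = 25×9 = 225.
t* = √225 = 15 min.

15.0 min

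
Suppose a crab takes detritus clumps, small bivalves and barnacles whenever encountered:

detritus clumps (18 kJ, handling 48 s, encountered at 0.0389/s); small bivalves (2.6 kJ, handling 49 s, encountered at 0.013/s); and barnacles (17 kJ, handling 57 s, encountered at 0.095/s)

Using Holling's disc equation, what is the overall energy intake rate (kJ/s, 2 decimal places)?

R = Σλ_iE_i / (1 + Σλ_ih_i)
Numerator: 0.0389×18 + 0.013×2.6 + 0.095×17 = 2.349
Denominator: 1 + 0.0389×48 + 0.013×49 + 0.095×57 = 8.919
R = 2.349/8.919 = 0.2634 kJ/s

0.26 kJ/s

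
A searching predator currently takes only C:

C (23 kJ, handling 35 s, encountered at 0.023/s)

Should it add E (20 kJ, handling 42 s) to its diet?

Intake rate on the current diet: R = (0.023×23) / (1 + 0.023×35) = 0.529/1.805 = 0.2931 kJ/s.
E: E/h = 20/42 = 0.4762 kJ/s.
Since 0.4762 > R, including E increases the long-run rate.

Yes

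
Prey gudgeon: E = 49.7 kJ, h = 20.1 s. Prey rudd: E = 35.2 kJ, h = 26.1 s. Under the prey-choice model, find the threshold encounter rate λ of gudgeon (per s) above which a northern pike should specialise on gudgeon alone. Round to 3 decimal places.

The zero-one rule: include rudd iff E₂/h₂ > λE₁/(1+λh₁). Equality gives the switch point.
λE₁h₂ = E₂ + λE₂h₁ ⇒ λ = E₂/(E₁h₂ − E₂h₁) = 35.2/(1297 − 707.5) = 0.0597 per s.

0.060 per s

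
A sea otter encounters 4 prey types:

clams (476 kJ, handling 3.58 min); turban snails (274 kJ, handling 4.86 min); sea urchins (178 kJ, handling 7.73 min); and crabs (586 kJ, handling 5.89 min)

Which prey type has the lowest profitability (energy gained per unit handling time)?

sea urchins

In descending order of E/h:
clams: 476/3.58 = 133 kJ/min
crabs: 586/5.89 = 99.5 kJ/min
turban snails: 274/4.86 = 56.4 kJ/min
sea urchins: 178/7.73 = 23 kJ/min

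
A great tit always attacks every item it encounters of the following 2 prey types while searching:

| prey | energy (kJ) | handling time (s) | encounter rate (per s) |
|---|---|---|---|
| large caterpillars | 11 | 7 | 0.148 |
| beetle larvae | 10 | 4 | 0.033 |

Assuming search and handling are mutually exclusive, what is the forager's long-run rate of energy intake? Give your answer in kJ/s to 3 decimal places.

0.903 kJ/s

R = (0.148×11 + 0.033×10) / (1 + 0.148×7 + 0.033×4) = 1.958/2.168 = 0.9031 kJ/s.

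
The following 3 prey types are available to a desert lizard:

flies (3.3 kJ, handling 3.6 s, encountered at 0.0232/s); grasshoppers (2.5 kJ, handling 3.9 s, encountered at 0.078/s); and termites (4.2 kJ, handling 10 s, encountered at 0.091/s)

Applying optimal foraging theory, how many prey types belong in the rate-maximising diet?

Rank by E/h (kJ/s): flies 0.917, grasshoppers 0.641, termites 0.42. Include each in turn until the next type's E/h falls below the running intake rate.
Rate on top 1: 0.07066. grasshoppers: 0.641 > 0.07066 → include.
Rate on top 2: 0.1957. termites: 0.42 > 0.1957 → include.
Optimal diet: flies, grasshoppers, termites — 3 of 3 types.

3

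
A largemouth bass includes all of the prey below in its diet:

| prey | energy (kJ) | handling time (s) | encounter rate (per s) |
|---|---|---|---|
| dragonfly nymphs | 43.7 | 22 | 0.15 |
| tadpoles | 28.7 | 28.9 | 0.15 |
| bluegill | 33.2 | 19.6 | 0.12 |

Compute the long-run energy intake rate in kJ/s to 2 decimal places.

1.35 kJ/s

Energy encountered per unit search time: 0.15×43.7 + 0.15×28.7 + 0.12×33.2 = 14.84 kJ/s.
Handling time per unit search time: 0.15×22 + 0.15×28.9 + 0.12×19.6 = 9.987.
Rate = 14.84/(1 + 9.987) = 1.351 kJ/s.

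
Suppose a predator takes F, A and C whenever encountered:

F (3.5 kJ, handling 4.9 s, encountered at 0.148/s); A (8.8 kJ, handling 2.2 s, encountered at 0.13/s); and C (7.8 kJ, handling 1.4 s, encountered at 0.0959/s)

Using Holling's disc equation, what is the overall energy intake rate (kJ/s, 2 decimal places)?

R = (0.148×3.5 + 0.13×8.8 + 0.0959×7.8) / (1 + 0.148×4.9 + 0.13×2.2 + 0.0959×1.4) = 2.41/2.145 = 1.123 kJ/s.

1.12 kJ/s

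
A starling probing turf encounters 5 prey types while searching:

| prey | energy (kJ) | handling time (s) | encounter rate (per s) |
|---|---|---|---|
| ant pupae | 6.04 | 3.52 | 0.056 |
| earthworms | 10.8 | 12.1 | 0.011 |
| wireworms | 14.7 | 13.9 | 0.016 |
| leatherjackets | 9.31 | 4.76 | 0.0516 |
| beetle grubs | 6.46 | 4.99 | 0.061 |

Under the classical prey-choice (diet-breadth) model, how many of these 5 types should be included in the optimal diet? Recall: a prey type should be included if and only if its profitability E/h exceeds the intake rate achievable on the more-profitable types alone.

Rank by E/h (kJ/s): leatherjackets 1.96, ant pupae 1.72, beetle grubs 1.29, wireworms 1.06, earthworms 0.893. Include each in turn until the next type's E/h falls below the running intake rate.
Rate on top 1: 0.3857. ant pupae: 1.72 > 0.3857 → include.
Rate on top 2: 0.5674. beetle grubs: 1.29 > 0.5674 → include.
Rate on top 3: 0.6941. wireworms: 1.06 > 0.6941 → include.
Rate on top 4: 0.7351. earthworms: 0.893 > 0.7351 → include.
Optimal diet: leatherjackets, ant pupae, beetle grubs, wireworms, earthworms — 5 of 5 types.

5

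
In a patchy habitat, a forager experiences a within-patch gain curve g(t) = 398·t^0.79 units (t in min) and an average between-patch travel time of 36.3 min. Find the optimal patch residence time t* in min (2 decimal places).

By the marginal value theorem, leave when the instantaneous gain rate g'(t) equals the habitat-wide average g(t)/(T + t).
g'(t) = 0.79·398·t^-0.21. Setting 0.79·398·t^-0.21 = 398·t^0.79/(36.3+t) gives 0.79(36.3+t) = t, so 0.21·t = 0.79×36.3.
t* = 0.79×36.3/0.21 = 136.6 min.

136.56 min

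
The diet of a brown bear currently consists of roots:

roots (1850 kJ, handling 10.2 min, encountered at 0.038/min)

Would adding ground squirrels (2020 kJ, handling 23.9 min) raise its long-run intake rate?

Intake rate on the current diet: R = (0.038×1850) / (1 + 0.038×10.2) = 70.3/1.388 = 50.66 kJ/min.
Profitability of ground squirrels: 2020/23.9 = 84.52 kJ/min.
84.52 > 50.66, so adding ground squirrels raises the average — include it.

Yes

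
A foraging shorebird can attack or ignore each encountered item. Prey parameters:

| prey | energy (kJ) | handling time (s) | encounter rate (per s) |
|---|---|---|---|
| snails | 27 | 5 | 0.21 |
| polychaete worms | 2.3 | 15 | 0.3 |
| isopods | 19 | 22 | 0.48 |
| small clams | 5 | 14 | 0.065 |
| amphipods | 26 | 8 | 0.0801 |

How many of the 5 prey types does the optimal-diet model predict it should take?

Profitabilities (E/h, kJ/s): snails 5.4, amphipods 3.25, isopods 0.864, small clams 0.357, polychaete worms 0.153. Add prey in this order while the next type's profitability exceeds the intake rate on those already taken.
Rate on top 1: 2.766. amphipods: 3.25 > 2.766 → include.
Rate on top 2: 2.881. isopods: 0.864 < 2.881 → exclude; stop.
Optimal diet: snails, amphipods — 2 of 5 types.

2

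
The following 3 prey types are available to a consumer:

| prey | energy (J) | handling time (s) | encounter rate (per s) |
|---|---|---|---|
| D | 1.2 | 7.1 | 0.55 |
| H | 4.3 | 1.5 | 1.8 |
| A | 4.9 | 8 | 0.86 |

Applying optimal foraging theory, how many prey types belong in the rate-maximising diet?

Profitabilities (E/h, J/s): H 2.87, A 0.613, D 0.169. Add prey in this order while the next type's profitability exceeds the intake rate on those already taken.
Rate on top 1: 2.092. A: 0.613 < 2.092 → exclude; stop.
Optimal diet: H — 1 of 3 types.

1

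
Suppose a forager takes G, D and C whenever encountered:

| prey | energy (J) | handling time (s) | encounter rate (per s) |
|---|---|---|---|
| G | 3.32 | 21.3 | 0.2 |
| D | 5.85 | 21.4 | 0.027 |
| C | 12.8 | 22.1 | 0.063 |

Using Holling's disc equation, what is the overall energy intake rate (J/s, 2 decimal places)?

0.23 J/s

R = (0.2×3.32 + 0.027×5.85 + 0.063×12.8) / (1 + 0.2×21.3 + 0.027×21.4 + 0.063×22.1) = 1.628/7.23 = 0.2252 J/s.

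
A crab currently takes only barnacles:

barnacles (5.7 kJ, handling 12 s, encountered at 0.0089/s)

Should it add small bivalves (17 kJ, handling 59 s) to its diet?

Current rate: (0.0089×5.7)/(1 + 0.0089×12) = 0.04583 kJ/s.
Profitability of small bivalves: 17/59 = 0.2881 kJ/s.
Since 0.2881 > R, including small bivalves increases the long-run rate.

Yes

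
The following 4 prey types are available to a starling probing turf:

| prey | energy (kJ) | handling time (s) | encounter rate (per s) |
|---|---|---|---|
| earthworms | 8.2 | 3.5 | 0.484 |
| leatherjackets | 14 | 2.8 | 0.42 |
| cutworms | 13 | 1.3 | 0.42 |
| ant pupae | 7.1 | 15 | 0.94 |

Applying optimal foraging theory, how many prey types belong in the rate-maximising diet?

2

E/h in descending order: cutworms 10, leatherjackets 5, earthworms 2.34, ant pupae 0.473 kJ/s. The optimal diet is the largest prefix of this list for which every included type satisfies E_i/h_i > R on the types above it.
Rate on top 1: 3.532. leatherjackets: 5 > 3.532 → include.
Rate on top 2: 4.166. earthworms: 2.34 < 4.166 → exclude; stop.
Optimal diet: cutworms, leatherjackets — 2 of 4 types.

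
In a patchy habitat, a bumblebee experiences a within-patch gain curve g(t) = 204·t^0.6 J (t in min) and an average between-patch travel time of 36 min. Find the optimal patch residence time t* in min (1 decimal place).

54.0 min

Optimal t* satisfies g'(t*) = g(t*)/(T + t*).
g'(t) = 0.6·204·t^-0.4. Setting 0.6·204·t^-0.4 = 204·t^0.6/(36+t) gives 0.6(36+t) = t, so 0.40·t = 0.6×36.
t* = 0.6×36/0.40 = 54 min.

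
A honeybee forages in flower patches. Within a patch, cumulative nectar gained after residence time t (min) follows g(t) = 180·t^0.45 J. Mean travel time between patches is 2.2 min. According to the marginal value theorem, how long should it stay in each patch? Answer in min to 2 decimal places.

1.80 min

Maximise g(t)/(T+t): set derivative to zero → g'(t)(T+t) = g(t).
g'(t) = 0.45·180·t^-0.55. Setting 0.45·180·t^-0.55 = 180·t^0.45/(2.2+t) gives 0.45(2.2+t) = t, so 0.55·t = 0.45×2.2.
t* = 0.45×2.2/0.55 = 1.8 min.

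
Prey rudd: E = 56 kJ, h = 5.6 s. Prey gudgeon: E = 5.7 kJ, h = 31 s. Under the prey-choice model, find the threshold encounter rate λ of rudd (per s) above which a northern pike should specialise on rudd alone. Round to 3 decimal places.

At the threshold, the rate on rudd alone equals the profitability of gudgeon: λ·56/(1 + λ·5.6) = 5.7/31 = 0.1839.
Rearranging, λ(56 − 0.1839×5.6) = 0.1839, so λ = 0.1839/54.97 = 0.003345 per s.

0.003 per s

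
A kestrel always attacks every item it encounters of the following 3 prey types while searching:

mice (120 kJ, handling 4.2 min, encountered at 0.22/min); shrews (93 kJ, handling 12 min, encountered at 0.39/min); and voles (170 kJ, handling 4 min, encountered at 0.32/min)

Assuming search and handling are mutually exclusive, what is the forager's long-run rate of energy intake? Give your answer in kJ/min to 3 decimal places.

14.849 kJ/min

Energy encountered per unit search time: 0.22×120 + 0.39×93 + 0.32×170 = 117.1 kJ/min.
Handling time per unit search time: 0.22×4.2 + 0.39×12 + 0.32×4 = 6.884.
Rate = 117.1/(1 + 6.884) = 14.85 kJ/min.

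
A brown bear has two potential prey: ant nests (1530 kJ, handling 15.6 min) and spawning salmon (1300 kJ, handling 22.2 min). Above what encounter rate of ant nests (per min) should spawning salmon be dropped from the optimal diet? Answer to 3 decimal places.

0.095 per min

The zero-one rule: include spawning salmon iff E₂/h₂ > λE₁/(1+λh₁). Equality gives the switch point.
λE₁h₂ = E₂ + λE₂h₁ ⇒ λ = E₂/(E₁h₂ − E₂h₁) = 1300/(3.397e+04 − 2.028e+04) = 0.09499 per min.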